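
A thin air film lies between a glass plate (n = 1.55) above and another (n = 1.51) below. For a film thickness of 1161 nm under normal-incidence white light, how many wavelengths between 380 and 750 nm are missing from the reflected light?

3

At the upper boundary (n = 1.55 to n = 1.0) the reflected ray undergoes no phase shift.
Ray reflecting at the bottom interface goes from n = 1.0 toward n = 1.51: a half-wave phase shift.
Exactly one π shift → a net half-wave offset.
With one net inversion, destructive interference in reflection requires 2 n t = m λ.
λ = 2 n t / m = 2322 / m nm.
m=3: 774 nm (IR); m=4: 581 nm (visible); m=5: 464 nm (visible); m=6: 387 nm (visible); m=7: 332 nm (UV).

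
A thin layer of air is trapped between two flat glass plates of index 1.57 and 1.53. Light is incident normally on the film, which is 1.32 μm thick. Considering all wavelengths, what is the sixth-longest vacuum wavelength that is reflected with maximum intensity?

480 nm

At the upper boundary (n = 1.57 to n = 1.0) the reflected ray undergoes no phase shift.
Bottom surface (1.0 → 1.53): reflection off a higher-index medium gives a half-wave phase shift.
The two reflections differ by half a wavelength.
For strong reflection here: 2 n t = (m + ½) λ.
λ = 2 n t / (m + ½). The sixth-longest wavelength is m = 5: λ = 2 × 1.0 × 1320 / 5.50 = 480 nm.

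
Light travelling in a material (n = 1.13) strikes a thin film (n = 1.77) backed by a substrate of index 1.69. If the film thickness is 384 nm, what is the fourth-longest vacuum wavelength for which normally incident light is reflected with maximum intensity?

At the upper boundary (n = 1.13 to n = 1.77) the reflected ray undergoes a half-wave phase shift.
At the lower boundary (n = 1.77 to n = 1.69) the reflected ray undergoes no phase shift.
Exactly one π shift → a net half-wave offset.
For maximum reflection here: 2 n t = (m + ½) λ.
λ = 2 n t / (m + ½). The fourth-longest wavelength is m = 3: λ = 2 × 1.77 × 384 / 3.50 = 388 nm.

388 nm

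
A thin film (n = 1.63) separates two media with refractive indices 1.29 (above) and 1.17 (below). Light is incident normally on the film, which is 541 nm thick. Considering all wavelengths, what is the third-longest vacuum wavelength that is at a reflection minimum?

588 nm

At the upper boundary (n = 1.29 to n = 1.63) the reflected ray undergoes a half-wave phase shift.
Bottom surface (1.63 → 1.17): reflection off a lower-index medium gives no phase shift.
Exactly one π shift → a net half-wave offset.
With one net inversion, destructive interference in reflection requires 2 n t = m λ.
λ = 2 n t / m. The third-longest wavelength is m = 3: λ = 2 × 1.63 × 541 / 3.00 = 588 nm.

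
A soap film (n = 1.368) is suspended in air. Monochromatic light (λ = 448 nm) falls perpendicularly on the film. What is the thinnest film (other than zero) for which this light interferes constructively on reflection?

At the upper boundary (n = 1.0 to n = 1.368) the reflected ray undergoes a half-wave phase shift.
Ray reflecting at the bottom interface goes from n = 1.368 toward n = 1.0: no phase shift.
The two reflections differ by half a wavelength.
So the condition for constructive reflection is 2 n t = (m + ½) λ.
Minimum at m = 0: t = λ / (4 n) = 448 / (4 × 1.368) = 81.9 nm.

81.9 nm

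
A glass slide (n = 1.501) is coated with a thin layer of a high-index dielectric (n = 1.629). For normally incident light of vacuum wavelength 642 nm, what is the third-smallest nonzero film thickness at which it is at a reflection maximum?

At the upper boundary (n = 1.0 to n = 1.629) the reflected ray undergoes a half-wave phase shift.
Ray reflecting at the bottom interface goes from n = 1.629 toward n = 1.501: no phase shift.
Exactly one π shift → a net half-wave offset.
For maximum reflection here: 2 n t = (m + ½) λ.
The third-smallest nonzero thickness corresponds to m = 2: t = (m + ½) λ / (2 n) = 2.50 × 642 / (2 × 1.629) = 493 nm.

493 nm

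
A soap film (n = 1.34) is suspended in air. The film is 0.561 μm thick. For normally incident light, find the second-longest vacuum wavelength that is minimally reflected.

752 nm

Top surface (1.0 → 1.34): reflection off a higher-index medium gives a half-wave phase shift.
Bottom surface (1.34 → 1.0): reflection off a lower-index medium gives no phase shift.
Exactly one π shift → a net half-wave offset.
So the condition for destructive reflection is 2 n t = m λ.
λ = 2 n t / m. The second-longest wavelength is m = 2: λ = 2 × 1.34 × 561 / 2.00 = 752 nm.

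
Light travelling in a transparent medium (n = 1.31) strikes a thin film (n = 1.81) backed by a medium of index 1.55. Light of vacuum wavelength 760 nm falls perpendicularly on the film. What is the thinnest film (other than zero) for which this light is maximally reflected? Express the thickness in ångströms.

1050 Å

Top surface (1.31 → 1.81): reflection off a higher-index medium gives a half-wave phase shift.
Ray reflecting at the bottom interface goes from n = 1.81 toward n = 1.55: no phase shift.
Net: one phase inversion between the two reflected rays.
With one net inversion, constructive interference in reflection requires 2 n t = (m + ½) λ.
Minimum at m = 0: t = λ / (4 n) = 760 / (4 × 1.81) = 105 nm.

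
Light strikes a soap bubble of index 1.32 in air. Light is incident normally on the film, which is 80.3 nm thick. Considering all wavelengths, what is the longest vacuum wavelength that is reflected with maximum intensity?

424 nm

Ray reflecting at the top interface goes from n = 1.0 toward n = 1.32: a half-wave phase shift.
Ray reflecting at the bottom interface goes from n = 1.32 toward n = 1.0: no phase shift.
The two reflections differ by half a wavelength.
For strong reflection here: 2 n t = (m + ½) λ.
λ = 2 n t / (m + ½). The longest wavelength is m = 0: λ = 2 × 1.32 × 80.3 / 0.500 = 424 nm.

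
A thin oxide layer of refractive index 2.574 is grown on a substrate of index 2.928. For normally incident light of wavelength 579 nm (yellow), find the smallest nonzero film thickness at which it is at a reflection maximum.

112 nm

Top surface (1.0 → 2.574): reflection off a higher-index medium gives a half-wave phase shift.
Bottom surface (2.574 → 2.928): reflection off a higher-index medium gives a half-wave phase shift.
Zero or two π shifts → no net half-wave offset.
With no net inversion, constructive interference in reflection requires 2 n t = m λ.
Minimum nonzero at m = 1: t = λ / (2 n) = 579 / (2 × 2.574) = 112 nm.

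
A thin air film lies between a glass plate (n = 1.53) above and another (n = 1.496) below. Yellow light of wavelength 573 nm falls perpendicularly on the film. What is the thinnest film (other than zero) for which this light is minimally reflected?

At the upper boundary (n = 1.53 to n = 1.0) the reflected ray undergoes no phase shift.
At the lower boundary (n = 1.0 to n = 1.496) the reflected ray undergoes a half-wave phase shift.
Exactly one π shift → a net half-wave offset.
With one net inversion, destructive interference in reflection requires 2 n t = m λ.
Minimum nonzero at m = 1: t = λ / (2 n) = 573 / (2 × 1.0) = 287 nm.

287 nm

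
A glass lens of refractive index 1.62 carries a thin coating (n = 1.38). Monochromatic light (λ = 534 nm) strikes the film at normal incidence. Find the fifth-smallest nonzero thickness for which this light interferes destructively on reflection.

Top surface (1.0 → 1.38): reflection off a higher-index medium gives a half-wave phase shift.
Bottom surface (1.38 → 1.62): reflection off a higher-index medium gives a half-wave phase shift.
The two reflections carry the same phase change, so no net offset.
With no net inversion, destructive interference in reflection requires 2 n t = (m + ½) λ.
The fifth-smallest nonzero thickness corresponds to m = 4: t = (m + ½) λ / (2 n) = 4.50 × 534 / (2 × 1.38) = 871 nm.

871 nm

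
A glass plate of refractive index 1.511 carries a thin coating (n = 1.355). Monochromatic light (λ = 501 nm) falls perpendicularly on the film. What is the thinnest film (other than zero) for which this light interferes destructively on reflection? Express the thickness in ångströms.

924 Å

Ray reflecting at the top interface goes from n = 1.0 toward n = 1.355: a half-wave phase shift.
At the lower boundary (n = 1.355 to n = 1.511) the reflected ray undergoes a half-wave phase shift.
Net: no relative phase inversion (both shifts match).
With no net inversion, destructive interference in reflection requires 2 n t = (m + ½) λ.
Minimum at m = 0: t = λ / (4 n) = 501 / (4 × 1.355) = 92.4 nm.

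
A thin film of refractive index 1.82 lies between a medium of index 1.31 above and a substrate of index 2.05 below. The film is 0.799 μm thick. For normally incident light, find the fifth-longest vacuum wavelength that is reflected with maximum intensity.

At the upper boundary (n = 1.31 to n = 1.82) the reflected ray undergoes a half-wave phase shift.
Bottom surface (1.82 → 2.05): reflection off a higher-index medium gives a half-wave phase shift.
Zero or two π shifts → no net half-wave offset.
So the condition for constructive reflection is 2 n t = m λ.
λ = 2 n t / m. The fifth-longest wavelength is m = 5: λ = 2 × 1.82 × 799 / 5.00 = 582 nm.

582 nm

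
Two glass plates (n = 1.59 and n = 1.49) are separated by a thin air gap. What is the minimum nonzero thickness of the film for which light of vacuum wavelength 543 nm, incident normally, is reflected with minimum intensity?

Top surface (1.59 → 1.0): reflection off a lower-index medium gives no phase shift.
At the lower boundary (n = 1.0 to n = 1.49) the reflected ray undergoes a half-wave phase shift.
Exactly one π shift → a net half-wave offset.
With one net inversion, destructive interference in reflection requires 2 n t = m λ.
Minimum nonzero at m = 1: t = λ / (2 n) = 543 / (2 × 1.0) = 272 nm.

272 nm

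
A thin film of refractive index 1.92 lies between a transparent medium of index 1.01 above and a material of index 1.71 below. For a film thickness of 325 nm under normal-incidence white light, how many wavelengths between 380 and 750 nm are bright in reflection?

1

Top surface (1.01 → 1.92): reflection off a higher-index medium gives a half-wave phase shift.
Bottom surface (1.92 → 1.71): reflection off a lower-index medium gives no phase shift.
Net: one phase inversion between the two reflected rays.
For strong reflection here: 2 n t = (m + ½) λ.
λ = 2 n t / (m + ½) = 1248 / (m + ½) nm.
m=1: 832 nm (IR); m=2: 499 nm (visible); m=3: 357 nm (UV).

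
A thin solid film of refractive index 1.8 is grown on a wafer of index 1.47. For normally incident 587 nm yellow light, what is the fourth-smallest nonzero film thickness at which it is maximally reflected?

Top surface (1.0 → 1.8): reflection off a higher-index medium gives a half-wave phase shift.
Ray reflecting at the bottom interface goes from n = 1.8 toward n = 1.47: no phase shift.
The two reflections differ by half a wavelength.
For bright reflection here: 2 n t = (m + ½) λ.
The fourth-smallest nonzero thickness corresponds to m = 3: t = (m + ½) λ / (2 n) = 3.50 × 587 / (2 × 1.8) = 571 nm.

571 nm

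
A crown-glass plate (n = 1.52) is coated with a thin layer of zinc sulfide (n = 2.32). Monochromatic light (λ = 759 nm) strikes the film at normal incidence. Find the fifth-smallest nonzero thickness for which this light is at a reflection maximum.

Top surface (1.0 → 2.32): reflection off a higher-index medium gives a half-wave phase shift.
Bottom surface (2.32 → 1.52): reflection off a lower-index medium gives no phase shift.
The two reflections differ by half a wavelength.
With one net inversion, constructive interference in reflection requires 2 n t = (m + ½) λ.
The fifth-smallest nonzero thickness corresponds to m = 4: t = (m + ½) λ / (2 n) = 4.50 × 759 / (2 × 2.32) = 736 nm.

736 nm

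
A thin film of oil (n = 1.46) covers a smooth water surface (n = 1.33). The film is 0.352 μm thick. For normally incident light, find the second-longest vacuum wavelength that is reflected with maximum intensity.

At the upper boundary (n = 1.0 to n = 1.46) the reflected ray undergoes a half-wave phase shift.
Bottom surface (1.46 → 1.33): reflection off a lower-index medium gives no phase shift.
Exactly one π shift → a net half-wave offset.
So the condition for constructive reflection is 2 n t = (m + ½) λ.
λ = 2 n t / (m + ½). The second-longest wavelength is m = 1: λ = 2 × 1.46 × 352 / 1.50 = 685 nm.

685 nm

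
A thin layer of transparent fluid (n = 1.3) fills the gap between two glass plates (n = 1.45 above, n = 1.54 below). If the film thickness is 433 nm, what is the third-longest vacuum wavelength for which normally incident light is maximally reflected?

Top surface (1.45 → 1.3): reflection off a lower-index medium gives no phase shift.
Ray reflecting at the bottom interface goes from n = 1.3 toward n = 1.54: a half-wave phase shift.
Net: one phase inversion between the two reflected rays.
With one net inversion, constructive interference in reflection requires 2 n t = (m + ½) λ.
λ = 2 n t / (m + ½). The third-longest wavelength is m = 2: λ = 2 × 1.3 × 433 / 2.50 = 450 nm.

450 nm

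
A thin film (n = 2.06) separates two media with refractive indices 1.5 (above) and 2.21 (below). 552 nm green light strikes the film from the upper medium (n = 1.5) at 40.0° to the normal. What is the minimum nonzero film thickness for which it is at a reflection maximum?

Top surface (1.5 → 2.06): reflection off a higher-index medium gives a half-wave phase shift.
Bottom surface (2.06 → 2.21): reflection off a higher-index medium gives a half-wave phase shift.
Net: no relative phase inversion (both shifts match).
So the condition for constructive reflection is 2 n t cos θ_r = m λ.
Snell's law: 1.5 sin 40.0° = 2.06 sin θ_r → sin θ_r = 0.468, cos θ_r = 0.884.
Minimum nonzero at m = 1: t = λ / (2 n cos θ_r) = 552 / (2 × 2.06 × 0.884) = 152 nm.

152 nm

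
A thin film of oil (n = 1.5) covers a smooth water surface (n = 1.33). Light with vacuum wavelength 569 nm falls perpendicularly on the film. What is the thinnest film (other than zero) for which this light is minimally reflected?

190 nm

Ray reflecting at the top interface goes from n = 1.0 toward n = 1.5: a half-wave phase shift.
Bottom surface (1.5 → 1.33): reflection off a lower-index medium gives no phase shift.
Exactly one π shift → a net half-wave offset.
With one net inversion, destructive interference in reflection requires 2 n t = m λ.
Minimum nonzero at m = 1: t = λ / (2 n) = 569 / (2 × 1.5) = 190 nm.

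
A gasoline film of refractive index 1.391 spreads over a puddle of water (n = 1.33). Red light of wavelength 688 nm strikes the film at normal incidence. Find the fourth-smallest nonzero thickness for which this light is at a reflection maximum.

866 nm

Top surface (1.0 → 1.391): reflection off a higher-index medium gives a half-wave phase shift.
Ray reflecting at the bottom interface goes from n = 1.391 toward n = 1.33: no phase shift.
Net: one phase inversion between the two reflected rays.
So the condition for constructive reflection is 2 n t = (m + ½) λ.
The fourth-smallest nonzero thickness corresponds to m = 3: t = (m + ½) λ / (2 n) = 3.50 × 688 / (2 × 1.391) = 866 nm.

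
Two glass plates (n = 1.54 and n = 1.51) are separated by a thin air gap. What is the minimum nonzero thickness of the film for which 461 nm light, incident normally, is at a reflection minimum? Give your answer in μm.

Ray reflecting at the top interface goes from n = 1.54 toward n = 1.0: no phase shift.
At the lower boundary (n = 1.0 to n = 1.51) the reflected ray undergoes a half-wave phase shift.
The two reflections differ by half a wavelength.
With one net inversion, destructive interference in reflection requires 2 n t = m λ.
Minimum nonzero at m = 1: t = λ / (2 n) = 461 / (2 × 1.0) = 231 nm.

0.231 μm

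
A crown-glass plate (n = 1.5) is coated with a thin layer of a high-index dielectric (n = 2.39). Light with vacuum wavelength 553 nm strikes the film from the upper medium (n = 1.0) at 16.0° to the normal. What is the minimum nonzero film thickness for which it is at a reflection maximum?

58.2 nm

Top surface (1.0 → 2.39): reflection off a higher-index medium gives a half-wave phase shift.
Bottom surface (2.39 → 1.5): reflection off a lower-index medium gives no phase shift.
Exactly one π shift → a net half-wave offset.
So the condition for constructive reflection is 2 n t cos θ_r = (m + ½) λ.
Snell's law: 1.0 sin 16.0° = 2.39 sin θ_r → sin θ_r = 0.115, cos θ_r = 0.993.
Minimum at m = 0: t = λ / (4 n cos θ_r) = 553 / (4 × 2.39 × 0.993) = 58.2 nm.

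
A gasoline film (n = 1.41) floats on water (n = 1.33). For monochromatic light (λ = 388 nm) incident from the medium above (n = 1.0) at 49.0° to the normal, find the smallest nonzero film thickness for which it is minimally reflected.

163 nm

At the upper boundary (n = 1.0 to n = 1.41) the reflected ray undergoes a half-wave phase shift.
Bottom surface (1.41 → 1.33): reflection off a lower-index medium gives no phase shift.
The two reflections differ by half a wavelength.
For minimum reflection here: 2 n t cos θ_r = m λ.
Snell's law: 1.0 sin 49.0° = 1.41 sin θ_r → sin θ_r = 0.535, cos θ_r = 0.845.
Minimum nonzero at m = 1: t = λ / (2 n cos θ_r) = 388 / (2 × 1.41 × 0.845) = 163 nm.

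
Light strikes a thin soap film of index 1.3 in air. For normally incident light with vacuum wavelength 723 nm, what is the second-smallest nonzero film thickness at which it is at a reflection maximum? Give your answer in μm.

Ray reflecting at the top interface goes from n = 1.0 toward n = 1.3: a half-wave phase shift.
At the lower boundary (n = 1.3 to n = 1.0) the reflected ray undergoes no phase shift.
Exactly one π shift → a net half-wave offset.
So the condition for constructive reflection is 2 n t = (m + ½) λ.
The second-smallest nonzero thickness corresponds to m = 1: t = (m + ½) λ / (2 n) = 1.50 × 723 / (2 × 1.3) = 417 nm.

0.417 μm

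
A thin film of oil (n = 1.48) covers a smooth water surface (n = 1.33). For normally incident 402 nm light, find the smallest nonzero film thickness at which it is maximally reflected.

Ray reflecting at the top interface goes from n = 1.0 toward n = 1.48: a half-wave phase shift.
Ray reflecting at the bottom interface goes from n = 1.48 toward n = 1.33: no phase shift.
Exactly one π shift → a net half-wave offset.
With one net inversion, constructive interference in reflection requires 2 n t = (m + ½) λ.
Minimum at m = 0: t = λ / (4 n) = 402 / (4 × 1.48) = 67.9 nm.

67.9 nm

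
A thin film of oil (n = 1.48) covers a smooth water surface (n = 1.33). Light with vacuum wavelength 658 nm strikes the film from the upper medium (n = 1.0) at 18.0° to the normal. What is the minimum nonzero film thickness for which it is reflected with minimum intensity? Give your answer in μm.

0.227 μm

At the upper boundary (n = 1.0 to n = 1.48) the reflected ray undergoes a half-wave phase shift.
At the lower boundary (n = 1.48 to n = 1.33) the reflected ray undergoes no phase shift.
Exactly one π shift → a net half-wave offset.
So the condition for destructive reflection is 2 n t cos θ_r = m λ.
Snell's law: 1.0 sin 18.0° = 1.48 sin θ_r → sin θ_r = 0.209, cos θ_r = 0.978.
Minimum nonzero at m = 1: t = λ / (2 n cos θ_r) = 658 / (2 × 1.48 × 0.978) = 227 nm.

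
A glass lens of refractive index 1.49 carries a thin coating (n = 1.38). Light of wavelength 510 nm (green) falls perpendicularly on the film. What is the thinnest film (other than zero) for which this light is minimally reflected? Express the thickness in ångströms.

Ray reflecting at the top interface goes from n = 1.0 toward n = 1.38: a half-wave phase shift.
Ray reflecting at the bottom interface goes from n = 1.38 toward n = 1.49: a half-wave phase shift.
Zero or two π shifts → no net half-wave offset.
So the condition for destructive reflection is 2 n t = (m + ½) λ.
Minimum at m = 0: t = λ / (4 n) = 510 / (4 × 1.38) = 92.4 nm.

924 Å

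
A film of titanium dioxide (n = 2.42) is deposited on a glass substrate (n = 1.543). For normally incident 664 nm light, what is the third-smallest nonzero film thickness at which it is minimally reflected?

412 nm

At the upper boundary (n = 1.0 to n = 2.42) the reflected ray undergoes a half-wave phase shift.
Ray reflecting at the bottom interface goes from n = 2.42 toward n = 1.543: no phase shift.
Net: one phase inversion between the two reflected rays.
So the condition for destructive reflection is 2 n t = m λ.
The third-smallest nonzero thickness corresponds to m = 3: t = m λ / (2 n) = 3.00 × 664 / (2 × 2.42) = 412 nm.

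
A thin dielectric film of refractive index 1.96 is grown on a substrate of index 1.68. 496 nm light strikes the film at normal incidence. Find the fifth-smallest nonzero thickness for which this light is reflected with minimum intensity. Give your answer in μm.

Top surface (1.0 → 1.96): reflection off a higher-index medium gives a half-wave phase shift.
At the lower boundary (n = 1.96 to n = 1.68) the reflected ray undergoes no phase shift.
The two reflections differ by half a wavelength.
So the condition for destructive reflection is 2 n t = m λ.
The fifth-smallest nonzero thickness corresponds to m = 5: t = m λ / (2 n) = 5.00 × 496 / (2 × 1.96) = 633 nm.

0.633 μm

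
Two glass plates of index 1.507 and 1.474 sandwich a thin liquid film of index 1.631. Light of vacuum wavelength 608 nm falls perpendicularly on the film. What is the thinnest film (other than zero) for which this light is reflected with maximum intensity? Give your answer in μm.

Top surface (1.507 → 1.631): reflection off a higher-index medium gives a half-wave phase shift.
At the lower boundary (n = 1.631 to n = 1.474) the reflected ray undergoes no phase shift.
Net: one phase inversion between the two reflected rays.
So the condition for constructive reflection is 2 n t = (m + ½) λ.
Minimum at m = 0: t = λ / (4 n) = 608 / (4 × 1.631) = 93.2 nm.

0.0932 μm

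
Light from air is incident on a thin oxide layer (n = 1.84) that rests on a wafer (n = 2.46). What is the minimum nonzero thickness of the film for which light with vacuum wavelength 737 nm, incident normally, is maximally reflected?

200 nm

At the upper boundary (n = 1.0 to n = 1.84) the reflected ray undergoes a half-wave phase shift.
Ray reflecting at the bottom interface goes from n = 1.84 toward n = 2.46: a half-wave phase shift.
The two reflections carry the same phase change, so no net offset.
With no net inversion, constructive interference in reflection requires 2 n t = m λ.
Minimum nonzero at m = 1: t = λ / (2 n) = 737 / (2 × 1.84) = 200 nm.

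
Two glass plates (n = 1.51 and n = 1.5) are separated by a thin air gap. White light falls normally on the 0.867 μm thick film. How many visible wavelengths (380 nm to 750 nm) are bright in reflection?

At the upper boundary (n = 1.51 to n = 1.0) the reflected ray undergoes no phase shift.
Bottom surface (1.0 → 1.5): reflection off a higher-index medium gives a half-wave phase shift.
Exactly one π shift → a net half-wave offset.
So the condition for constructive reflection is 2 n t = (m + ½) λ.
λ = 2 n t / (m + ½) = 1734 / (m + ½) nm.
m=1: 1156 nm (IR); m=2: 694 nm (visible); m=3: 495 nm (visible); m=4: 385 nm (visible); m=5: 315 nm (UV).

3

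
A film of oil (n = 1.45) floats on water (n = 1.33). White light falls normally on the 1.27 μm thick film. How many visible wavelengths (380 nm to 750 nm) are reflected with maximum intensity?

At the upper boundary (n = 1.0 to n = 1.45) the reflected ray undergoes a half-wave phase shift.
Bottom surface (1.45 → 1.33): reflection off a lower-index medium gives no phase shift.
Net: one phase inversion between the two reflected rays.
So the condition for constructive reflection is 2 n t = (m + ½) λ.
λ = 2 n t / (m + ½) = 3683 / (m + ½) nm.
m=4: 818 nm (IR); m=5: 670 nm (visible); m=6: 567 nm (visible); m=7: 491 nm (visible); m=8: 433 nm (visible); m=9: 388 nm (visible); m=10: 351 nm (UV).

5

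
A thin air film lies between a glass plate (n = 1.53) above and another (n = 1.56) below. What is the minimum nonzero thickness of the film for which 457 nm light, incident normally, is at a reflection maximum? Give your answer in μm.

Ray reflecting at the top interface goes from n = 1.53 toward n = 1.0: no phase shift.
Bottom surface (1.0 → 1.56): reflection off a higher-index medium gives a half-wave phase shift.
Net: one phase inversion between the two reflected rays.
For bright reflection here: 2 n t = (m + ½) λ.
Minimum at m = 0: t = λ / (4 n) = 457 / (4 × 1.0) = 114 nm.

0.114 μm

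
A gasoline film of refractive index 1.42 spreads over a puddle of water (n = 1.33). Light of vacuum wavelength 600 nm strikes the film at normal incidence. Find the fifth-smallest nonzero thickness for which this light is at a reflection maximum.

951 nm

At the upper boundary (n = 1.0 to n = 1.42) the reflected ray undergoes a half-wave phase shift.
At the lower boundary (n = 1.42 to n = 1.33) the reflected ray undergoes no phase shift.
Exactly one π shift → a net half-wave offset.
With one net inversion, constructive interference in reflection requires 2 n t = (m + ½) λ.
The fifth-smallest nonzero thickness corresponds to m = 4: t = (m + ½) λ / (2 n) = 4.50 × 600 / (2 × 1.42) = 951 nm.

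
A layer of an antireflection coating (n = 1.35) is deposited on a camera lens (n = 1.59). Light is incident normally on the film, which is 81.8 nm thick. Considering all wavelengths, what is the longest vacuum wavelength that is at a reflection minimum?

At the upper boundary (n = 1.0 to n = 1.35) the reflected ray undergoes a half-wave phase shift.
At the lower boundary (n = 1.35 to n = 1.59) the reflected ray undergoes a half-wave phase shift.
Zero or two π shifts → no net half-wave offset.
So the condition for destructive reflection is 2 n t = (m + ½) λ.
λ = 2 n t / (m + ½). The longest wavelength is m = 0: λ = 2 × 1.35 × 81.8 / 0.500 = 442 nm.

442 nm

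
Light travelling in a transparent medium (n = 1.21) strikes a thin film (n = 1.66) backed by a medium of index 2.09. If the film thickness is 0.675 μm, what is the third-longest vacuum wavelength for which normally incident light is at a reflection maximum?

747 nm

Top surface (1.21 → 1.66): reflection off a higher-index medium gives a half-wave phase shift.
Bottom surface (1.66 → 2.09): reflection off a higher-index medium gives a half-wave phase shift.
Net: no relative phase inversion (both shifts match).
For strong reflection here: 2 n t = m λ.
λ = 2 n t / m. The third-longest wavelength is m = 3: λ = 2 × 1.66 × 675 / 3.00 = 747 nm.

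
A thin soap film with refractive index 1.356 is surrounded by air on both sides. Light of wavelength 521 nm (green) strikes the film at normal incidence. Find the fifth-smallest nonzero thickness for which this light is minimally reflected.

961 nm

Top surface (1.0 → 1.356): reflection off a higher-index medium gives a half-wave phase shift.
Bottom surface (1.356 → 1.0): reflection off a lower-index medium gives no phase shift.
Net: one phase inversion between the two reflected rays.
So the condition for destructive reflection is 2 n t = m λ.
The fifth-smallest nonzero thickness corresponds to m = 5: t = m λ / (2 n) = 5.00 × 521 / (2 × 1.356) = 961 nm.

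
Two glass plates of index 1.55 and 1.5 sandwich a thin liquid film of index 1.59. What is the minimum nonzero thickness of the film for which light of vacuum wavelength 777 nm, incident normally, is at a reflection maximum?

Ray reflecting at the top interface goes from n = 1.55 toward n = 1.59: a half-wave phase shift.
At the lower boundary (n = 1.59 to n = 1.5) the reflected ray undergoes no phase shift.
Net: one phase inversion between the two reflected rays.
For bright reflection here: 2 n t = (m + ½) λ.
Minimum at m = 0: t = λ / (4 n) = 777 / (4 × 1.59) = 122 nm.

122 nm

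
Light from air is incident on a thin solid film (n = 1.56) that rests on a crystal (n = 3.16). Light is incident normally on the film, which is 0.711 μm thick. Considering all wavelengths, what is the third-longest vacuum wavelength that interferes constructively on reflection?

Ray reflecting at the top interface goes from n = 1.0 toward n = 1.56: a half-wave phase shift.
At the lower boundary (n = 1.56 to n = 3.16) the reflected ray undergoes a half-wave phase shift.
Zero or two π shifts → no net half-wave offset.
With no net inversion, constructive interference in reflection requires 2 n t = m λ.
λ = 2 n t / m. The third-longest wavelength is m = 3: λ = 2 × 1.56 × 711 / 3.00 = 739 nm.

739 nm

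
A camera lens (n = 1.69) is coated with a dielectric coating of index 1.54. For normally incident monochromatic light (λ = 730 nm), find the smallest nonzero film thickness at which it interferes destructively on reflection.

Ray reflecting at the top interface goes from n = 1.0 toward n = 1.54: a half-wave phase shift.
Ray reflecting at the bottom interface goes from n = 1.54 toward n = 1.69: a half-wave phase shift.
Zero or two π shifts → no net half-wave offset.
With no net inversion, destructive interference in reflection requires 2 n t = (m + ½) λ.
Minimum at m = 0: t = λ / (4 n) = 730 / (4 × 1.54) = 119 nm.

119 nm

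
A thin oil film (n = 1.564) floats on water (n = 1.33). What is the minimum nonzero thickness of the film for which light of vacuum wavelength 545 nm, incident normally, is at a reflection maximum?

87.1 nm

Top surface (1.0 → 1.564): reflection off a higher-index medium gives a half-wave phase shift.
Ray reflecting at the bottom interface goes from n = 1.564 toward n = 1.33: no phase shift.
Exactly one π shift → a net half-wave offset.
For maximum reflection here: 2 n t = (m + ½) λ.
Minimum at m = 0: t = λ / (4 n) = 545 / (4 × 1.564) = 87.1 nm.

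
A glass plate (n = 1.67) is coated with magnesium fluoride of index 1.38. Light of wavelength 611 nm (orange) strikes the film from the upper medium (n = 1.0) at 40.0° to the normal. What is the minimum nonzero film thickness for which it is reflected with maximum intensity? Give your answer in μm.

0.250 μm

Ray reflecting at the top interface goes from n = 1.0 toward n = 1.38: a half-wave phase shift.
At the lower boundary (n = 1.38 to n = 1.67) the reflected ray undergoes a half-wave phase shift.
Zero or two π shifts → no net half-wave offset.
So the condition for constructive reflection is 2 n t cos θ_r = m λ.
Snell's law: 1.0 sin 40.0° = 1.38 sin θ_r → sin θ_r = 0.466, cos θ_r = 0.885.
Minimum nonzero at m = 1: t = λ / (2 n cos θ_r) = 611 / (2 × 1.38 × 0.885) = 250 nm.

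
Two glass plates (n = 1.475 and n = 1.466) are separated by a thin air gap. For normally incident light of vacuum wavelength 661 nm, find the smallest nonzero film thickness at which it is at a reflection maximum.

At the upper boundary (n = 1.475 to n = 1.0) the reflected ray undergoes no phase shift.
Ray reflecting at the bottom interface goes from n = 1.0 toward n = 1.466: a half-wave phase shift.
The two reflections differ by half a wavelength.
For bright reflection here: 2 n t = (m + ½) λ.
Minimum at m = 0: t = λ / (4 n) = 661 / (4 × 1.0) = 165 nm.

165 nm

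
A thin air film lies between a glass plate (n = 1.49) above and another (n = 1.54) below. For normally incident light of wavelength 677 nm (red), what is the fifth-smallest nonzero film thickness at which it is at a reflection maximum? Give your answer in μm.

1.52 μm

Top surface (1.49 → 1.0): reflection off a lower-index medium gives no phase shift.
Ray reflecting at the bottom interface goes from n = 1.0 toward n = 1.54: a half-wave phase shift.
Exactly one π shift → a net half-wave offset.
For bright reflection here: 2 n t = (m + ½) λ.
The fifth-smallest nonzero thickness corresponds to m = 4: t = (m + ½) λ / (2 n) = 4.50 × 677 / (2 × 1.0) = 1523 nm.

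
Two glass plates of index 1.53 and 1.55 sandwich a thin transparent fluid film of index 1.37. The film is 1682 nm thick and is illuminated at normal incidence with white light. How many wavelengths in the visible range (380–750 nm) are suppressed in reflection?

At the upper boundary (n = 1.53 to n = 1.37) the reflected ray undergoes no phase shift.
Bottom surface (1.37 → 1.55): reflection off a higher-index medium gives a half-wave phase shift.
Exactly one π shift → a net half-wave offset.
So the condition for destructive reflection is 2 n t = m λ.
λ = 2 n t / m = 4609 / m nm.
m=6: 768 nm (IR); m=7: 658 nm (visible); m=8: 576 nm (visible); m=9: 512 nm (visible); m=10: 461 nm (visible); m=11: 419 nm (visible); m=12: 384 nm (visible); m=13: 355 nm (UV).

6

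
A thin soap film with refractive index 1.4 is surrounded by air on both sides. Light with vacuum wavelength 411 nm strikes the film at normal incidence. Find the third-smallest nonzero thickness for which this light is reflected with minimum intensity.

Top surface (1.0 → 1.4): reflection off a higher-index medium gives a half-wave phase shift.
At the lower boundary (n = 1.4 to n = 1.0) the reflected ray undergoes no phase shift.
Exactly one π shift → a net half-wave offset.
For dark reflection here: 2 n t = m λ.
The third-smallest nonzero thickness corresponds to m = 3: t = m λ / (2 n) = 3.00 × 411 / (2 × 1.4) = 440 nm.

440 nm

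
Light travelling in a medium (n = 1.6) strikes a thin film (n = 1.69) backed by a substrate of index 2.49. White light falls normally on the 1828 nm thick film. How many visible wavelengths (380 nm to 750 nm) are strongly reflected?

Top surface (1.6 → 1.69): reflection off a higher-index medium gives a half-wave phase shift.
At the lower boundary (n = 1.69 to n = 2.49) the reflected ray undergoes a half-wave phase shift.
Zero or two π shifts → no net half-wave offset.
So the condition for constructive reflection is 2 n t = m λ.
λ = 2 n t / m = 6179 / m nm.
m=8: 772 nm (IR); m=9: 687 nm (visible); m=10: 618 nm (visible); m=11: 562 nm (visible); m=12: 515 nm (visible); m=13: 475 nm (visible); m=14: 441 nm (visible); m=15: 412 nm (visible); m=16: 386 nm (visible); m=17: 363 nm (UV).

8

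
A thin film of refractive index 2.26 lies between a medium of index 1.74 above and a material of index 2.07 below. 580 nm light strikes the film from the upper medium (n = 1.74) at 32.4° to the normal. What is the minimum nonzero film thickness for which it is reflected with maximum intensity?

Ray reflecting at the top interface goes from n = 1.74 toward n = 2.26: a half-wave phase shift.
Bottom surface (2.26 → 2.07): reflection off a lower-index medium gives no phase shift.
The two reflections differ by half a wavelength.
With one net inversion, constructive interference in reflection requires 2 n t cos θ_r = (m + ½) λ.
Snell's law: 1.74 sin 32.4° = 2.26 sin θ_r → sin θ_r = 0.413, cos θ_r = 0.911.
Minimum at m = 0: t = λ / (4 n cos θ_r) = 580 / (4 × 2.26 × 0.911) = 70.4 nm.

70.4 nm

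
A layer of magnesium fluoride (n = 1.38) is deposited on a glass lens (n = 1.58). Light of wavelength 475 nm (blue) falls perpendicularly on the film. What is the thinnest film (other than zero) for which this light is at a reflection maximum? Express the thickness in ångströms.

Ray reflecting at the top interface goes from n = 1.0 toward n = 1.38: a half-wave phase shift.
At the lower boundary (n = 1.38 to n = 1.58) the reflected ray undergoes a half-wave phase shift.
The two reflections carry the same phase change, so no net offset.
For maximum reflection here: 2 n t = m λ.
Minimum nonzero at m = 1: t = λ / (2 n) = 475 / (2 × 1.38) = 172 nm.

1721 Å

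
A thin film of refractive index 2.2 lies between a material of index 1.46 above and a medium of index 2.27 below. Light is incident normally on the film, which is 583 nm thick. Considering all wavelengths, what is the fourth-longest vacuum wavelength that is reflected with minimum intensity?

733 nm

Top surface (1.46 → 2.2): reflection off a higher-index medium gives a half-wave phase shift.
Ray reflecting at the bottom interface goes from n = 2.2 toward n = 2.27: a half-wave phase shift.
Net: no relative phase inversion (both shifts match).
So the condition for destructive reflection is 2 n t = (m + ½) λ.
λ = 2 n t / (m + ½). The fourth-longest wavelength is m = 3: λ = 2 × 2.2 × 583 / 3.50 = 733 nm.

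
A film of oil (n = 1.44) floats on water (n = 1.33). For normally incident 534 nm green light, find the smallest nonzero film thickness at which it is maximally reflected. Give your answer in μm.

0.0927 μm

At the upper boundary (n = 1.0 to n = 1.44) the reflected ray undergoes a half-wave phase shift.
At the lower boundary (n = 1.44 to n = 1.33) the reflected ray undergoes no phase shift.
The two reflections differ by half a wavelength.
With one net inversion, constructive interference in reflection requires 2 n t = (m + ½) λ.
Minimum at m = 0: t = λ / (4 n) = 534 / (4 × 1.44) = 92.7 nm.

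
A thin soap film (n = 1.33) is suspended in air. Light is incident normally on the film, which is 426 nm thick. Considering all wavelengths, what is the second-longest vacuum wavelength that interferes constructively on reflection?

At the upper boundary (n = 1.0 to n = 1.33) the reflected ray undergoes a half-wave phase shift.
Bottom surface (1.33 → 1.0): reflection off a lower-index medium gives no phase shift.
The two reflections differ by half a wavelength.
For maximum reflection here: 2 n t = (m + ½) λ.
λ = 2 n t / (m + ½). The second-longest wavelength is m = 1: λ = 2 × 1.33 × 426 / 1.50 = 755 nm.

755 nm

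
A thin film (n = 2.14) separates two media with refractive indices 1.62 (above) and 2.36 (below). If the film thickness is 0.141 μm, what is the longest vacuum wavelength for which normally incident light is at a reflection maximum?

603 nm

At the upper boundary (n = 1.62 to n = 2.14) the reflected ray undergoes a half-wave phase shift.
Bottom surface (2.14 → 2.36): reflection off a higher-index medium gives a half-wave phase shift.
Net: no relative phase inversion (both shifts match).
For maximum reflection here: 2 n t = m λ.
λ = 2 n t / m. The longest wavelength is m = 1: λ = 2 × 2.14 × 141 / 1.00 = 603 nm.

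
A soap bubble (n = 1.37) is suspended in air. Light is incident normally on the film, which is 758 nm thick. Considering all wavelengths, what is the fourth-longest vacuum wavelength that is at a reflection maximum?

593 nm

Top surface (1.0 → 1.37): reflection off a higher-index medium gives a half-wave phase shift.
At the lower boundary (n = 1.37 to n = 1.0) the reflected ray undergoes no phase shift.
The two reflections differ by half a wavelength.
So the condition for constructive reflection is 2 n t = (m + ½) λ.
λ = 2 n t / (m + ½). The fourth-longest wavelength is m = 3: λ = 2 × 1.37 × 758 / 3.50 = 593 nm.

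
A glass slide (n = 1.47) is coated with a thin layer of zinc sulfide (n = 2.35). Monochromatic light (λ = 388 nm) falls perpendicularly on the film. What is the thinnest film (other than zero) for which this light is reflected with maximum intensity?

41.3 nm

Ray reflecting at the top interface goes from n = 1.0 toward n = 2.35: a half-wave phase shift.
Bottom surface (2.35 → 1.47): reflection off a lower-index medium gives no phase shift.
Exactly one π shift → a net half-wave offset.
So the condition for constructive reflection is 2 n t = (m + ½) λ.
Minimum at m = 0: t = λ / (4 n) = 388 / (4 × 2.35) = 41.3 nm.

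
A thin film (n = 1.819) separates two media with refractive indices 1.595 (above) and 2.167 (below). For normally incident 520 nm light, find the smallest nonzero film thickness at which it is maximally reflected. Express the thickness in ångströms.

1429 Å

Top surface (1.595 → 1.819): reflection off a higher-index medium gives a half-wave phase shift.
Ray reflecting at the bottom interface goes from n = 1.819 toward n = 2.167: a half-wave phase shift.
The two reflections carry the same phase change, so no net offset.
With no net inversion, constructive interference in reflection requires 2 n t = m λ.
Minimum nonzero at m = 1: t = λ / (2 n) = 520 / (2 × 1.819) = 143 nm.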